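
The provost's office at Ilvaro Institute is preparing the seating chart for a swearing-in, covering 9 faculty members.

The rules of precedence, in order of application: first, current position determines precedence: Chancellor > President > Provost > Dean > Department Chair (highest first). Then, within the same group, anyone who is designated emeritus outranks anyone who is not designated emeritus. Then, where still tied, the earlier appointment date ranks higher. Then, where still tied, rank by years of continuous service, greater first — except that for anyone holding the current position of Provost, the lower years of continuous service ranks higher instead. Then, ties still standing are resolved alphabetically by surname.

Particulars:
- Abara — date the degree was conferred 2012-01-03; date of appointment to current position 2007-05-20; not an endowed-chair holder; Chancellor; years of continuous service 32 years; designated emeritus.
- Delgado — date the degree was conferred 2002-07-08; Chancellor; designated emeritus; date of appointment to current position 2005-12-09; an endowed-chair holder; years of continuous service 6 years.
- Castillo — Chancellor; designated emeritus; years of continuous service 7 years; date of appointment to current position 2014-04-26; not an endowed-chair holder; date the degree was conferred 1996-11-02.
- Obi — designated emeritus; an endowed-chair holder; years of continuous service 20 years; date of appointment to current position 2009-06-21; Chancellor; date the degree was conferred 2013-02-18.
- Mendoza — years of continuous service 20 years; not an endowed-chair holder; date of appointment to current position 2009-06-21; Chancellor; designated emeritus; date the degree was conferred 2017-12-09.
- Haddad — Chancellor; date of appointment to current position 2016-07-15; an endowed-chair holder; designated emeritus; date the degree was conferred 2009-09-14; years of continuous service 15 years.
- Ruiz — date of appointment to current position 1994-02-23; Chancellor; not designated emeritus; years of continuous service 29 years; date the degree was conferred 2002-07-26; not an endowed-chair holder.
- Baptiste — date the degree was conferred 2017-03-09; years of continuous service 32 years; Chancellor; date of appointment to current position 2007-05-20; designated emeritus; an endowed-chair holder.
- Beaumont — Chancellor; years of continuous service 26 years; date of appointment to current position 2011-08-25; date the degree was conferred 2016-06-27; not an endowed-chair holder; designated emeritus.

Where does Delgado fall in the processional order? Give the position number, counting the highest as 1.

1

By current position: Delgado, Abara, Baptiste, Mendoza, Obi, Beaumont, Castillo, Haddad and Ruiz (Chancellor).
Among Delgado, Abara, Baptiste, Mendoza, Obi, Beaumont, Castillo, Haddad and Ruiz, designated emeritus before not designated emeritus: Delgado, Abara, Baptiste, Mendoza, Obi, Beaumont, Castillo and Haddad (designated emeritus) before Ruiz (not designated emeritus).
Among Delgado, Abara, Baptiste, Mendoza, Obi, Beaumont, Castillo and Haddad, by date of appointment to current position (earlier first): Delgado (2005-12-09) before Abara and Baptiste (2007-05-20) before Mendoza and Obi (2009-06-21) before Beaumont (2011-08-25) before Castillo (2014-04-26) before Haddad (2016-07-15).
Abara and Baptiste both have years of continuous service 32 years, so the next rule applies.
Among Abara and Baptiste, alphabetically by surname: Abara before Baptiste.
Mendoza and Obi both have years of continuous service 20 years, so the next rule applies.
Among Mendoza and Obi, alphabetically by surname: Mendoza before Obi.
Order: Delgado, Abara, Baptiste, Mendoza, Obi, Beaumont, Castillo, Haddad, Ruiz. So position 1.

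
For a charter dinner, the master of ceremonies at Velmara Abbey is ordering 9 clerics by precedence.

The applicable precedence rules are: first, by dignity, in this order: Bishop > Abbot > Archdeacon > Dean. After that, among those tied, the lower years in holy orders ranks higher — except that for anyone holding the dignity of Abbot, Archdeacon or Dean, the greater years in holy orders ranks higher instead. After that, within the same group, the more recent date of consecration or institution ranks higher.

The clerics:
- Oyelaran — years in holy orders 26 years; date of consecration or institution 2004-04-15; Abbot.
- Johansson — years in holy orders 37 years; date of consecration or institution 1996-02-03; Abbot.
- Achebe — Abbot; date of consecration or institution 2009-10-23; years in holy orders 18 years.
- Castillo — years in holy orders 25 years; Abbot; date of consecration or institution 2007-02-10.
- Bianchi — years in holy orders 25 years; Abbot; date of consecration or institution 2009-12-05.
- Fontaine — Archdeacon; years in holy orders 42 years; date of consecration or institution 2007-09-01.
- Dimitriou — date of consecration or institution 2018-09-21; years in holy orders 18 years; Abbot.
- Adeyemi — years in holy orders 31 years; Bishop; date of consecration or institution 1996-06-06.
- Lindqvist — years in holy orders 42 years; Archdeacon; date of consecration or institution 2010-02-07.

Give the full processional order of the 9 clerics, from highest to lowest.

By dignity: Adeyemi (Bishop); then Johansson, Oyelaran, Bianchi, Castillo, Dimitriou and Achebe (Abbot); then Lindqvist and Fontaine (Archdeacon).
Among Johansson, Oyelaran, Bianchi, Castillo, Dimitriou and Achebe, by years in holy orders (higher first) (reversed rule for this group): Johansson (37 years) before Oyelaran (26 years) before Bianchi and Castillo (25 years) before Dimitriou and Achebe (18 years).
Among Bianchi and Castillo, by date of consecration or institution (later first): Bianchi (2009-12-05) before Castillo (2007-02-10).
Among Dimitriou and Achebe, by date of consecration or institution (later first): Dimitriou (2018-09-21) before Achebe (2009-10-23).
Lindqvist and Fontaine both have years in holy orders 42 years, so the next rule applies.
Among Lindqvist and Fontaine, by date of consecration or institution (later first): Lindqvist (2010-02-07) before Fontaine (2007-09-01).
Full order: Adeyemi, Johansson, Oyelaran, Bianchi, Castillo, Dimitriou, Achebe, Lindqvist, Fontaine.

Adeyemi, Johansson, Oyelaran, Bianchi, Castillo, Dimitriou, Achebe, Lindqvist, Fontaine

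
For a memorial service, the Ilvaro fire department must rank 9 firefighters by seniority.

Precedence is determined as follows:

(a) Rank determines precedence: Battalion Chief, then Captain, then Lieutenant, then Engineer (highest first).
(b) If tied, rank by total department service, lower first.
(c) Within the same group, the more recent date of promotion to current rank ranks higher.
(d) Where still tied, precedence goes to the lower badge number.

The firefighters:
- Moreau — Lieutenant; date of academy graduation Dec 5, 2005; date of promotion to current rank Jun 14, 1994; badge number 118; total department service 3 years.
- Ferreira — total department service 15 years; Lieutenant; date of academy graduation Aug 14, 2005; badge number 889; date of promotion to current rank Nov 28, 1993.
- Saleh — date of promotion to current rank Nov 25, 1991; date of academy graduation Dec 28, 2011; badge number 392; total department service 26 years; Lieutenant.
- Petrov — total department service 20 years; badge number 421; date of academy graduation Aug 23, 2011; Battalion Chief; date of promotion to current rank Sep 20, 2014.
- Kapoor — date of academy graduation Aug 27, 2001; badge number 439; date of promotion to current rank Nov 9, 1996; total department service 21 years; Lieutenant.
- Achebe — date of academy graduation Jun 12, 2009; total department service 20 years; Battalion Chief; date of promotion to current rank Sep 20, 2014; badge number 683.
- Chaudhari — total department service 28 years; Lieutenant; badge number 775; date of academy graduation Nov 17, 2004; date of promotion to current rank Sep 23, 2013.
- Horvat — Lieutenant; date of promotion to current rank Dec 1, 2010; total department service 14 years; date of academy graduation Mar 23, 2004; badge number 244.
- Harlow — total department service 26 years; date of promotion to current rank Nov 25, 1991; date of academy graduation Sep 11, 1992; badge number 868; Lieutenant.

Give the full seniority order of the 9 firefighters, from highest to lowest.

Petrov, Achebe, Moreau, Horvat, Ferreira, Kapoor, Saleh, Harlow, Chaudhari

By rank: Petrov and Achebe (Battalion Chief); then Moreau, Horvat, Ferreira, Kapoor, Saleh, Harlow and Chaudhari (Lieutenant).
Petrov and Achebe both have total department service 20 years, so the next rule applies.
Petrov and Achebe both have date of promotion to current rank Sep 20, 2014, so the next rule applies.
Among Petrov and Achebe, by badge number (lower first): Petrov (421) before Achebe (683).
Among Moreau, Horvat, Ferreira, Kapoor, Saleh, Harlow and Chaudhari, by total department service (lower first): Moreau (3 years) before Horvat (14 years) before Ferreira (15 years) before Kapoor (21 years) before Saleh and Harlow (26 years) before Chaudhari (28 years).
Saleh and Harlow both have date of promotion to current rank Nov 25, 1991, so the next rule applies.
Among Saleh and Harlow, by badge number (lower first): Saleh (392) before Harlow (868).
Full order: Petrov, Achebe, Moreau, Horvat, Ferreira, Kapoor, Saleh, Harlow, Chaudhari.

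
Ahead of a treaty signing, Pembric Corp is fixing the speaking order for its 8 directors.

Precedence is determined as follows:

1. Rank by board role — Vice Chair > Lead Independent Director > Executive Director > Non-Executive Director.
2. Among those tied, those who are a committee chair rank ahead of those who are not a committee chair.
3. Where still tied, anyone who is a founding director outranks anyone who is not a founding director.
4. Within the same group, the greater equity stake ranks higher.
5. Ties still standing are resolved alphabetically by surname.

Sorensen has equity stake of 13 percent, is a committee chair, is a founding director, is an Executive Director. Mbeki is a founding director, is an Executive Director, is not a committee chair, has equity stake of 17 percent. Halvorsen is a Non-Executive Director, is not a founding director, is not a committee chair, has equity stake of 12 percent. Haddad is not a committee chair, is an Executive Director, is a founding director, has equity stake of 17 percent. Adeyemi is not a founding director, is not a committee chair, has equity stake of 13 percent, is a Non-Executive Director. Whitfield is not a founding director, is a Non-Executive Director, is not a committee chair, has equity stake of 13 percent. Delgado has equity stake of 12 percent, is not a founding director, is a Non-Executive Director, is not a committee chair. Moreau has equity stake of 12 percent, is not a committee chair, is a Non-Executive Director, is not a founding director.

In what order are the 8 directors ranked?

Sorensen, Haddad, Mbeki, Adeyemi, Whitfield, Delgado, Halvorsen, Moreau

By board role: Sorensen, Haddad and Mbeki (Executive Director); then Adeyemi, Whitfield, Delgado, Halvorsen and Moreau (Non-Executive Director).
Among Sorensen, Haddad and Mbeki, a committee chair before not a committee chair: Sorensen (a committee chair) before Haddad and Mbeki (not a committee chair).
Haddad and Mbeki are each a founding director, so the next rule applies.
Haddad and Mbeki both have equity stake 17 percent, so the next rule applies.
Among Haddad and Mbeki, alphabetically by surname: Haddad before Mbeki.
Adeyemi, Whitfield, Delgado, Halvorsen and Moreau are each not a committee chair, so the next rule applies.
Adeyemi, Whitfield, Delgado, Halvorsen and Moreau are each not a founding director, so the next rule applies.
Among Adeyemi, Whitfield, Delgado, Halvorsen and Moreau, by equity stake (higher first): Adeyemi and Whitfield (13 percent) before Delgado, Halvorsen and Moreau (12 percent).
Among Adeyemi and Whitfield, alphabetically by surname: Adeyemi before Whitfield.
Among Delgado, Halvorsen and Moreau, alphabetically by surname: Delgado before Halvorsen before Moreau.
Full order: Sorensen, Haddad, Mbeki, Adeyemi, Whitfield, Delgado, Halvorsen, Moreau.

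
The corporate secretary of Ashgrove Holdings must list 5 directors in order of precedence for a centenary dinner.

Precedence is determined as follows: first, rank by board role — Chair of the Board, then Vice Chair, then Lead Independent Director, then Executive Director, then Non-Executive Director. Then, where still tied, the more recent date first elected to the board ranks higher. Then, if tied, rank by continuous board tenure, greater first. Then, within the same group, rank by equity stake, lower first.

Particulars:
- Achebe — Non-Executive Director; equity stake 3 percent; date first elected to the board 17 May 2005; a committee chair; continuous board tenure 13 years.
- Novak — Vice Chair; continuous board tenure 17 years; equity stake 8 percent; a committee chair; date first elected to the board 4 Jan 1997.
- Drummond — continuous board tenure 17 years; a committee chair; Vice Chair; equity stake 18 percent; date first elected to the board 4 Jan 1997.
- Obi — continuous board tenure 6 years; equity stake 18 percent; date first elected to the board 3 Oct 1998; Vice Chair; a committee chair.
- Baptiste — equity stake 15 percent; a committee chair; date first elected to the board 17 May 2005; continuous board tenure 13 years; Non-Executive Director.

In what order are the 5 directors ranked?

By board role: Obi, Novak and Drummond (Vice Chair); then Achebe and Baptiste (Non-Executive Director).
Among Obi, Novak and Drummond, by date first elected to the board (later first): Obi (3 Oct 1998) before Novak and Drummond (4 Jan 1997).
Novak and Drummond both have continuous board tenure 17 years, so the next rule applies.
Among Novak and Drummond, by equity stake (lower first): Novak (8 percent) before Drummond (18 percent).
Achebe and Baptiste both have date first elected to the board 17 May 2005, so the next rule applies.
Achebe and Baptiste both have continuous board tenure 13 years, so the next rule applies.
Among Achebe and Baptiste, by equity stake (lower first): Achebe (3 percent) before Baptiste (15 percent).
Full order: Obi, Novak, Drummond, Achebe, Baptiste.

Obi, Novak, Drummond, Achebe, Baptiste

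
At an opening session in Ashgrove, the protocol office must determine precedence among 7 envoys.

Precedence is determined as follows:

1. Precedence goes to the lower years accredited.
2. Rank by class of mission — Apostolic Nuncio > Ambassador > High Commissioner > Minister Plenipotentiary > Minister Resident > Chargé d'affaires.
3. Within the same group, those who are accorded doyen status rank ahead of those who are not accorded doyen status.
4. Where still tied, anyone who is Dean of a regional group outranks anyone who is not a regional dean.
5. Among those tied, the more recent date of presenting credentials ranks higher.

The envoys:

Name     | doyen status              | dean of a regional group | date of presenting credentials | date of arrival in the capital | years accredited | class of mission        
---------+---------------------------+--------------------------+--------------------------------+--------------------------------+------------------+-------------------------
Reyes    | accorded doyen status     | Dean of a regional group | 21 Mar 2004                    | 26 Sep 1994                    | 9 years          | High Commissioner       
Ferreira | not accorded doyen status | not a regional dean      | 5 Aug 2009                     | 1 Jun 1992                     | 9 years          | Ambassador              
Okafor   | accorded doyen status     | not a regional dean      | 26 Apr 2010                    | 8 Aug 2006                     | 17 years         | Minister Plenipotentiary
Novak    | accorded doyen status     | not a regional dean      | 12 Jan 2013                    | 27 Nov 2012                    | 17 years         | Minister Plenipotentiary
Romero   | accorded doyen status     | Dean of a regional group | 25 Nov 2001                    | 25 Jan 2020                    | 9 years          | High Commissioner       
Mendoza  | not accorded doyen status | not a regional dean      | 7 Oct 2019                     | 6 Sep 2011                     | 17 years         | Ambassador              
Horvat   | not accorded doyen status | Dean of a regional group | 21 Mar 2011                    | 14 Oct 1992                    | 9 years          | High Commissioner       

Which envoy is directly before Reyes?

By years accredited (lower first): Ferreira, Reyes, Romero and Horvat (each 9 years); then Mendoza, Novak and Okafor (each 17 years).
Among Ferreira, Reyes, Romero and Horvat, by class of mission: Ferreira (Ambassador) before Reyes, Romero and Horvat (High Commissioner).
Among Reyes, Romero and Horvat, accorded doyen status before not accorded doyen status: Reyes and Romero (accorded doyen status) before Horvat (not accorded doyen status).
Reyes and Romero are each Dean of a regional group, so the next rule applies.
Among Reyes and Romero, by date of presenting credentials (later first): Reyes (21 Mar 2004) before Romero (25 Nov 2001).
Among Mendoza, Novak and Okafor, by class of mission: Mendoza (Ambassador) before Novak and Okafor (Minister Plenipotentiary).
Novak and Okafor are each accorded doyen status, so the next rule applies.
Novak and Okafor are each not a regional dean, so the next rule applies.
Among Novak and Okafor, by date of presenting credentials (later first): Novak (12 Jan 2013) before Okafor (26 Apr 2010).
Order: Ferreira, Reyes, Romero, Horvat, Mendoza, Novak, Okafor.

Ferreira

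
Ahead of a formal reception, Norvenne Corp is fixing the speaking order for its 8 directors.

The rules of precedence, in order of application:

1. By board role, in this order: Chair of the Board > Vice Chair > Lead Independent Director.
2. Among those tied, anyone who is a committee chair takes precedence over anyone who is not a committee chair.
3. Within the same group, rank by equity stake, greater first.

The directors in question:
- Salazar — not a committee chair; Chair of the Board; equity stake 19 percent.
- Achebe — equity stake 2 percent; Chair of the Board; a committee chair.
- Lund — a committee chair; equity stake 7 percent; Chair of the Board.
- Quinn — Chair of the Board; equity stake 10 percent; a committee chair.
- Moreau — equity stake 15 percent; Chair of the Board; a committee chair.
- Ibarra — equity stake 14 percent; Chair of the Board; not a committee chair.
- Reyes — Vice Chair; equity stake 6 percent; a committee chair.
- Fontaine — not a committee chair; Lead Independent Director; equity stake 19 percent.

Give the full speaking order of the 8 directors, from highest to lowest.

By board role: Moreau, Quinn, Lund, Achebe, Salazar and Ibarra (Chair of the Board); then Reyes (Vice Chair); then Fontaine (Lead Independent Director).
Among Moreau, Quinn, Lund, Achebe, Salazar and Ibarra, a committee chair before not a committee chair: Moreau, Quinn, Lund and Achebe (a committee chair) before Salazar and Ibarra (not a committee chair).
Among Moreau, Quinn, Lund and Achebe, by equity stake (higher first): Moreau (15 percent) before Quinn (10 percent) before Lund (7 percent) before Achebe (2 percent).
Among Salazar and Ibarra, by equity stake (higher first): Salazar (19 percent) before Ibarra (14 percent).
Full order: Moreau, Quinn, Lund, Achebe, Salazar, Ibarra, Reyes, Fontaine.

Moreau, Quinn, Lund, Achebe, Salazar, Ibarra, Reyes, Fontaine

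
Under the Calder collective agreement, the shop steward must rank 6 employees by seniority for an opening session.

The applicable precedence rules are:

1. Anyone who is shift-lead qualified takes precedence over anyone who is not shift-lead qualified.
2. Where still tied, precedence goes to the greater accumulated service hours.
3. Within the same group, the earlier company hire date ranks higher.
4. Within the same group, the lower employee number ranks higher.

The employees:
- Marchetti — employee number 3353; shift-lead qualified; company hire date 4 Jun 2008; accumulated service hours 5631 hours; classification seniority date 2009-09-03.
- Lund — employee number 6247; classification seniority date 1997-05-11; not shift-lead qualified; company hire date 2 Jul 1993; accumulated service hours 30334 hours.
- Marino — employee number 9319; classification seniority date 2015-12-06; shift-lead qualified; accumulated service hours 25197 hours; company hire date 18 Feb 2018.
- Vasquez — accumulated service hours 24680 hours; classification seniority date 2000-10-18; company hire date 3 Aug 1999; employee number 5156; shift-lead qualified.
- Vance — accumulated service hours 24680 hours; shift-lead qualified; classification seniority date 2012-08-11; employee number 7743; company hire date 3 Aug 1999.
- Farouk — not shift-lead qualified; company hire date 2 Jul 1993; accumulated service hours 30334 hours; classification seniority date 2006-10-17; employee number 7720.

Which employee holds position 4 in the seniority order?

By the first rule: Marino, Vasquez, Vance and Marchetti (each shift-lead qualified); then Lund and Farouk (both not shift-lead qualified).
Among Marino, Vasquez, Vance and Marchetti, by accumulated service hours (higher first): Marino (25197 hours) before Vasquez and Vance (24680 hours) before Marchetti (5631 hours).
Vasquez and Vance both have company hire date 3 Aug 1999, so the next rule applies.
Among Vasquez and Vance, by employee number (lower first): Vasquez (5156) before Vance (7743).
Lund and Farouk both have accumulated service hours 30334 hours, so the next rule applies.
Lund and Farouk both have company hire date 2 Jul 1993, so the next rule applies.
Among Lund and Farouk, by employee number (lower first): Lund (6247) before Farouk (7720).
Order: Marino, Vasquez, Vance, Marchetti, Lund, Farouk.

Marchetti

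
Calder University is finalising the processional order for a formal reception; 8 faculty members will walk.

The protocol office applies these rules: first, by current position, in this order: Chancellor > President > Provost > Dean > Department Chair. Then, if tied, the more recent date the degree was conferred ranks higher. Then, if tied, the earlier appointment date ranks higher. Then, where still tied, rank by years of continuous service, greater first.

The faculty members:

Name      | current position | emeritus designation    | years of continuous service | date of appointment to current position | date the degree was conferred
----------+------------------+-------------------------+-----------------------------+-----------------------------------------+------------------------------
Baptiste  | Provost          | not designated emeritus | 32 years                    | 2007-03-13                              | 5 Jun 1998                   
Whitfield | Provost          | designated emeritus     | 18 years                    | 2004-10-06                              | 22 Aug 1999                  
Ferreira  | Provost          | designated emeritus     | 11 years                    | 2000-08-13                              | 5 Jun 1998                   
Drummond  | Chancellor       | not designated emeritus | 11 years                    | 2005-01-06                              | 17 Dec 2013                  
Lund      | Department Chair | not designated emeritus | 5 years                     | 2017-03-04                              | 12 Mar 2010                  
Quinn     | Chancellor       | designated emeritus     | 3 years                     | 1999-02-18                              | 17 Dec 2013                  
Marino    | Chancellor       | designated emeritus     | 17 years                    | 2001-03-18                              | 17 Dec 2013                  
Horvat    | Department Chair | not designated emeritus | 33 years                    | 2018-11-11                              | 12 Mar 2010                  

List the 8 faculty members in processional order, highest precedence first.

Quinn, Marino, Drummond, Whitfield, Ferreira, Baptiste, Lund, Horvat

By current position: Quinn, Marino and Drummond (Chancellor); then Whitfield, Ferreira and Baptiste (Provost); then Lund and Horvat (Department Chair).
Quinn, Marino and Drummond all have date the degree was conferred 17 Dec 2013, so the next rule applies.
Among Quinn, Marino and Drummond, by date of appointment to current position (earlier first): Quinn (1999-02-18) before Marino (2001-03-18) before Drummond (2005-01-06).
Among Whitfield, Ferreira and Baptiste, by date the degree was conferred (later first): Whitfield (22 Aug 1999) before Ferreira and Baptiste (5 Jun 1998).
Among Ferreira and Baptiste, by date of appointment to current position (earlier first): Ferreira (2000-08-13) before Baptiste (2007-03-13).
Lund and Horvat both have date the degree was conferred 12 Mar 2010, so the next rule applies.
Among Lund and Horvat, by date of appointment to current position (earlier first): Lund (2017-03-04) before Horvat (2018-11-11).
Full order: Quinn, Marino, Drummond, Whitfield, Ferreira, Baptiste, Lund, Horvat.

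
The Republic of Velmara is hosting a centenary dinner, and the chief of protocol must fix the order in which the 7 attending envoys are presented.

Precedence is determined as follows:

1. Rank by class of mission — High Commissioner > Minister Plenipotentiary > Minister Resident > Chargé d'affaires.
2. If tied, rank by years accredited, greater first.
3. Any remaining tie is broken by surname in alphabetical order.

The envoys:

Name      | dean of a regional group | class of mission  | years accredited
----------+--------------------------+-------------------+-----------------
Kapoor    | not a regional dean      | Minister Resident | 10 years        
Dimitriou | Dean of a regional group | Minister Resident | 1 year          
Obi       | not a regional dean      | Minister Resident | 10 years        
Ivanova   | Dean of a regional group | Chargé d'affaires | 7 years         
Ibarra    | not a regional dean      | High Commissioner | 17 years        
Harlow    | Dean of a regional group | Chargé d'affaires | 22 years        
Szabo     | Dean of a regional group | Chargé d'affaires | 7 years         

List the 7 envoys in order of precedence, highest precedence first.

By class of mission: Ibarra (High Commissioner); then Kapoor, Obi and Dimitriou (Minister Resident); then Harlow, Ivanova and Szabo (Chargé d'affaires).
Among Kapoor, Obi and Dimitriou, by years accredited (higher first): Kapoor and Obi (10 years) before Dimitriou (1 year).
Among Kapoor and Obi, alphabetically by surname: Kapoor before Obi.
Among Harlow, Ivanova and Szabo, by years accredited (higher first): Harlow (22 years) before Ivanova and Szabo (7 years).
Among Ivanova and Szabo, alphabetically by surname: Ivanova before Szabo.
Full order: Ibarra, Kapoor, Obi, Dimitriou, Harlow, Ivanova, Szabo.

Ibarra, Kapoor, Obi, Dimitriou, Harlow, Ivanova, Szabo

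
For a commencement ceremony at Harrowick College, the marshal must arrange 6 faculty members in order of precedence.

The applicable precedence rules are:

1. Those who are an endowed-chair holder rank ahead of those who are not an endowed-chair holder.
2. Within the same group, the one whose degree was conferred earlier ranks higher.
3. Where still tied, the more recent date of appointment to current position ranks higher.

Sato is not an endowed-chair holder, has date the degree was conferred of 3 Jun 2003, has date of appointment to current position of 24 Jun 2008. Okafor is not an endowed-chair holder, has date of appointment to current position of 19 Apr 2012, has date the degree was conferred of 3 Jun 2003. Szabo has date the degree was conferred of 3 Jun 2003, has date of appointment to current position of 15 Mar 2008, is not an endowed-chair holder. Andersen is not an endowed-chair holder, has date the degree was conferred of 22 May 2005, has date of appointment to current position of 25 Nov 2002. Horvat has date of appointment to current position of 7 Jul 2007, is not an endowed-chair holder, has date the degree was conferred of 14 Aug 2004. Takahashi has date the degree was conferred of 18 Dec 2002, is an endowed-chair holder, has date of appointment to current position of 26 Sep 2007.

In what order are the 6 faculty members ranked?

Takahashi, Okafor, Sato, Szabo, Horvat, Andersen

By the first rule: Takahashi (an endowed-chair holder); then Okafor, Sato, Szabo, Horvat and Andersen (each not an endowed-chair holder).
Among Okafor, Sato, Szabo, Horvat and Andersen, by date the degree was conferred (earlier first): Okafor, Sato and Szabo (3 Jun 2003) before Horvat (14 Aug 2004) before Andersen (22 May 2005).
Among Okafor, Sato and Szabo, by date of appointment to current position (later first): Okafor (19 Apr 2012) before Sato (24 Jun 2008) before Szabo (15 Mar 2008).
Full order: Takahashi, Okafor, Sato, Szabo, Horvat, Andersen.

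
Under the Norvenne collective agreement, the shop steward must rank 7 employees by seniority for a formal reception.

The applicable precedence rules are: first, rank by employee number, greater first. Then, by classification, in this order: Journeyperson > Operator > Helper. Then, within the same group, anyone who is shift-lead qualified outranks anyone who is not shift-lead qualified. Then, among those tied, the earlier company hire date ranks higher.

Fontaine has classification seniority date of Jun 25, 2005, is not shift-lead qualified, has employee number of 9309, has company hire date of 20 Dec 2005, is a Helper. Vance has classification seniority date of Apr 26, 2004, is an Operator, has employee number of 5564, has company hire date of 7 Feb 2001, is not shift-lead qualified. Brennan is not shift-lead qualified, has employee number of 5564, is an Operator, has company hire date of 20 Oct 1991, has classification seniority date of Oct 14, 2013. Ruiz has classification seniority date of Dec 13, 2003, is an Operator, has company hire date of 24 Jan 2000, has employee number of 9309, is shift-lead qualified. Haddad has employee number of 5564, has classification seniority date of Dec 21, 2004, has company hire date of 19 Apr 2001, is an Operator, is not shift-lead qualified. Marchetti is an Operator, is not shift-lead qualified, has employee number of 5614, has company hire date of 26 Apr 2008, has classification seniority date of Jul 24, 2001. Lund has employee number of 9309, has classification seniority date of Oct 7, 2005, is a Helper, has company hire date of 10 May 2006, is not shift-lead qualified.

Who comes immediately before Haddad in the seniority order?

Vance

By employee number (higher first): Ruiz, Fontaine and Lund (each 9309); then Marchetti (5614); then Brennan, Vance and Haddad (each 5564).
Among Ruiz, Fontaine and Lund, by classification: Ruiz (Operator) before Fontaine and Lund (Helper).
Fontaine and Lund are each not shift-lead qualified, so the next rule applies.
Among Fontaine and Lund, by company hire date (earlier first): Fontaine (20 Dec 2005) before Lund (10 May 2006).
Brennan, Vance and Haddad are each Operator, so the next rule applies.
Brennan, Vance and Haddad are each not shift-lead qualified, so the next rule applies.
Among Brennan, Vance and Haddad, by company hire date (earlier first): Brennan (20 Oct 1991) before Vance (7 Feb 2001) before Haddad (19 Apr 2001).
Order: Ruiz, Fontaine, Lund, Marchetti, Brennan, Vance, Haddad.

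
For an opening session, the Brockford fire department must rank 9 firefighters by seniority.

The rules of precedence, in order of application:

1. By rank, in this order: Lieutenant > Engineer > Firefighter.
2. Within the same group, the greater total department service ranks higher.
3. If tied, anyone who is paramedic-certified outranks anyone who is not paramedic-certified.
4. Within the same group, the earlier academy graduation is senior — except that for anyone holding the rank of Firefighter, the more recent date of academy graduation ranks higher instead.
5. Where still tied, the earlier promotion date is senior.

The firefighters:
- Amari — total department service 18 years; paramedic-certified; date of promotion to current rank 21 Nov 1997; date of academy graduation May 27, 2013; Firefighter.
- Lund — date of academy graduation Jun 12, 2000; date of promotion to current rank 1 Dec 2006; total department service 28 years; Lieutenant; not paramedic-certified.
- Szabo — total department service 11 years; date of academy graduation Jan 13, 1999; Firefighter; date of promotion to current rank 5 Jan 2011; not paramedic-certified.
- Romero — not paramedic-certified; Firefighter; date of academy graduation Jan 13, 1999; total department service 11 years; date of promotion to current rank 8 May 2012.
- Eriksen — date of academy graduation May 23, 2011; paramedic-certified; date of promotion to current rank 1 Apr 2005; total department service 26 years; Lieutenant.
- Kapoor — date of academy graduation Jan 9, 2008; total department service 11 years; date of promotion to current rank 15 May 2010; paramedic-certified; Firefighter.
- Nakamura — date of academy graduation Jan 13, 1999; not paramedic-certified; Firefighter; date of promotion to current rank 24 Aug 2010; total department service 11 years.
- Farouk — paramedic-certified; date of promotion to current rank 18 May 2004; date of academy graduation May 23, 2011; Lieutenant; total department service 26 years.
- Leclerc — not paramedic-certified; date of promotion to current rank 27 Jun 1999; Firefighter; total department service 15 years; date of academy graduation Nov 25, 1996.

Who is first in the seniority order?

By rank: Lund, Farouk and Eriksen (Lieutenant); then Amari, Leclerc, Kapoor, Nakamura, Szabo and Romero (Firefighter).
Among Lund, Farouk and Eriksen, by total department service (higher first): Lund (28 years) before Farouk and Eriksen (26 years).
Farouk and Eriksen are each paramedic-certified, so the next rule applies.
Farouk and Eriksen both have date of academy graduation May 23, 2011, so the next rule applies.
Among Farouk and Eriksen, by date of promotion to current rank (earlier first): Farouk (18 May 2004) before Eriksen (1 Apr 2005).
Among Amari, Leclerc, Kapoor, Nakamura, Szabo and Romero, by total department service (higher first): Amari (18 years) before Leclerc (15 years) before Kapoor, Nakamura, Szabo and Romero (11 years).
Among Kapoor, Nakamura, Szabo and Romero, paramedic-certified before not paramedic-certified: Kapoor (paramedic-certified) before Nakamura, Szabo and Romero (not paramedic-certified).
Nakamura, Szabo and Romero all have date of academy graduation Jan 13, 1999, so the next rule applies.
Among Nakamura, Szabo and Romero, by date of promotion to current rank (earlier first): Nakamura (24 Aug 2010) before Szabo (5 Jan 2011) before Romero (8 May 2012).
Order: Lund, Farouk, Eriksen, Amari, Leclerc, Kapoor, Nakamura, Szabo, Romero.

Lund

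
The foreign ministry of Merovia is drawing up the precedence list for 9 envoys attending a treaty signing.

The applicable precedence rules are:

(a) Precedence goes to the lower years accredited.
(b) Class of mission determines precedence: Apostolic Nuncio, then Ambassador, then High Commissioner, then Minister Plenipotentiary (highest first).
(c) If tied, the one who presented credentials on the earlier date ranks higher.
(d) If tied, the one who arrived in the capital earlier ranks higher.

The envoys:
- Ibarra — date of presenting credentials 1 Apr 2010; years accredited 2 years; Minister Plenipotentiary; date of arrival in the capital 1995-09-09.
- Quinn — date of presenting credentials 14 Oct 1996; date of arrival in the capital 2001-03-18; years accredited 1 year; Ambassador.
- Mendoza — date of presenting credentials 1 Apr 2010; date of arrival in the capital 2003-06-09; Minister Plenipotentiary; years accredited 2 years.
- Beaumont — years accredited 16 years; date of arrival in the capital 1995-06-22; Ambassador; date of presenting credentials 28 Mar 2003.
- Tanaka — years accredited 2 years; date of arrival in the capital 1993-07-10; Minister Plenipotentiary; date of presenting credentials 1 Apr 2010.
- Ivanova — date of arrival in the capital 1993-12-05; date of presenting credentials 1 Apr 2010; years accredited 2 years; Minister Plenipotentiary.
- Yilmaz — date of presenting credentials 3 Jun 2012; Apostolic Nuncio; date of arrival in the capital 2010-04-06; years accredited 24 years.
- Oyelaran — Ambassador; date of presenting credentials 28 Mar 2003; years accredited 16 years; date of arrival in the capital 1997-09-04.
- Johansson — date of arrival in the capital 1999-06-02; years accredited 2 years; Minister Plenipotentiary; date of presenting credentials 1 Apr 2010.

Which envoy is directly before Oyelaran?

By years accredited (lower first): Quinn (1 year); then Tanaka, Ivanova, Ibarra, Johansson and Mendoza (each 2 years); then Beaumont and Oyelaran (both 16 years); then Yilmaz (24 years).
Tanaka, Ivanova, Ibarra, Johansson and Mendoza are each Minister Plenipotentiary, so the next rule applies.
Tanaka, Ivanova, Ibarra, Johansson and Mendoza all have date of presenting credentials 1 Apr 2010, so the next rule applies.
Among Tanaka, Ivanova, Ibarra, Johansson and Mendoza, by date of arrival in the capital (earlier first): Tanaka (1993-07-10) before Ivanova (1993-12-05) before Ibarra (1995-09-09) before Johansson (1999-06-02) before Mendoza (2003-06-09).
Beaumont and Oyelaran are each Ambassador, so the next rule applies.
Beaumont and Oyelaran both have date of presenting credentials 28 Mar 2003, so the next rule applies.
Among Beaumont and Oyelaran, by date of arrival in the capital (earlier first): Beaumont (1995-06-22) before Oyelaran (1997-09-04).
Order: Quinn, Tanaka, Ivanova, Ibarra, Johansson, Mendoza, Beaumont, Oyelaran, Yilmaz.

Beaumont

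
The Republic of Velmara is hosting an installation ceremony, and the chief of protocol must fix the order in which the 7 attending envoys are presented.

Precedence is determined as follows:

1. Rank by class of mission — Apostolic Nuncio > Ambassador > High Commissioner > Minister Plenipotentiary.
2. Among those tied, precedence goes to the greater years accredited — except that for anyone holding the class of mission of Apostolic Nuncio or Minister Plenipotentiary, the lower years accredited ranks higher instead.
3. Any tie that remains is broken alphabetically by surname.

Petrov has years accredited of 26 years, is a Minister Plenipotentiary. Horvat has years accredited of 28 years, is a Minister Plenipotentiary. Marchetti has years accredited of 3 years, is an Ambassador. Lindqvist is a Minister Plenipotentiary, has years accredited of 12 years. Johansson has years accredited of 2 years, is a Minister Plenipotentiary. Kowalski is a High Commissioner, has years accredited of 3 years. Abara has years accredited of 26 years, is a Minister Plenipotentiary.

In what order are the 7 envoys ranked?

Marchetti, Kowalski, Johansson, Lindqvist, Abara, Petrov, Horvat

By class of mission: Marchetti (Ambassador); then Kowalski (High Commissioner); then Johansson, Lindqvist, Abara, Petrov and Horvat (Minister Plenipotentiary).
Among Johansson, Lindqvist, Abara, Petrov and Horvat, by years accredited (lower first) (reversed rule for this group): Johansson (2 years) before Lindqvist (12 years) before Abara and Petrov (26 years) before Horvat (28 years).
Among Abara and Petrov, alphabetically by surname: Abara before Petrov.
Full order: Marchetti, Kowalski, Johansson, Lindqvist, Abara, Petrov, Horvat.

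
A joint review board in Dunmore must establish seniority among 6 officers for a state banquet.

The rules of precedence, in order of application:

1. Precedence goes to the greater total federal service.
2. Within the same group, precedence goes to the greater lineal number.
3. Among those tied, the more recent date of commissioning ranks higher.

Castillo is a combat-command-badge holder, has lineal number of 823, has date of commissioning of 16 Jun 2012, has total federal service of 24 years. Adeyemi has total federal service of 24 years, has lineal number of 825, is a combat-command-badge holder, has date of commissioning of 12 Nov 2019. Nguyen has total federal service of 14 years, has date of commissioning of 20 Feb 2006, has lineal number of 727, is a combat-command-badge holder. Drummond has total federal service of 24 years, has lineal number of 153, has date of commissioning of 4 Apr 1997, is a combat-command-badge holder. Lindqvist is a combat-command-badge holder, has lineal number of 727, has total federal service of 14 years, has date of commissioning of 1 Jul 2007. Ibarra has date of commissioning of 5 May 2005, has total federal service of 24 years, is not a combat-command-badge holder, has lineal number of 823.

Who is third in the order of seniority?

By total federal service (higher first): Adeyemi, Castillo, Ibarra and Drummond (each 24 years); then Lindqvist and Nguyen (both 14 years).
Among Adeyemi, Castillo, Ibarra and Drummond, by lineal number (higher first): Adeyemi (825) before Castillo and Ibarra (823) before Drummond (153).
Among Castillo and Ibarra, by date of commissioning (later first): Castillo (16 Jun 2012) before Ibarra (5 May 2005).
Lindqvist and Nguyen both have lineal number 727, so the next rule applies.
Among Lindqvist and Nguyen, by date of commissioning (later first): Lindqvist (1 Jul 2007) before Nguyen (20 Feb 2006).
Order: Adeyemi, Castillo, Ibarra, Drummond, Lindqvist, Nguyen.

Ibarra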